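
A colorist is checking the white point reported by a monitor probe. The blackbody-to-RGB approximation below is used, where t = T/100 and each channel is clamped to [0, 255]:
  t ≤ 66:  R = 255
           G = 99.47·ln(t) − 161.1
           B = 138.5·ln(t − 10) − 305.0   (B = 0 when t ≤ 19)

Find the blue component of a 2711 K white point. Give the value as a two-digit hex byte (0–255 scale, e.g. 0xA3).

t = 2711/100 = 27.11; the t ≤ 66 branch applies.
B = 138.5·ln(27.11 − 10) − 305.0 = 138.5·ln 17.11 − 305.0 = 138.5·2.8397 − 305.0 = 88.293.
Rounded: 88; in hex, 0x58.

0x58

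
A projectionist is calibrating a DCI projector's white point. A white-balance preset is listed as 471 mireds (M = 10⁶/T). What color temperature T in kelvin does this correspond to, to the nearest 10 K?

T = 10⁶ / 471 = 2123.14 K → 2120 K.

2120 K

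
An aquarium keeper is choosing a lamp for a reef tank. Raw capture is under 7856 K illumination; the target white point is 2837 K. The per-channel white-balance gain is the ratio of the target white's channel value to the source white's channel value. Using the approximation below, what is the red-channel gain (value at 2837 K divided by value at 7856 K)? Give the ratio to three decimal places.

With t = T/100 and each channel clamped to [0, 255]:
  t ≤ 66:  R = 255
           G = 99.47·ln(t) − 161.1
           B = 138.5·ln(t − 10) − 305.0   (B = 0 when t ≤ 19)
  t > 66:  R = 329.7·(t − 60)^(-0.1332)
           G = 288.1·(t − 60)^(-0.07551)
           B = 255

At 7856 K (t = 78.56):
  R = 329.7·(78.56 − 60)^(-0.1332) = 329.7·18.56^(-0.1332) = 329.7·0.67768 = 223.431.
At 2837 K (t = 28.37):
  R = 255 by definition for t ≤ 66.
Gain = 255.000 / 223.431 = 1.1413 → 1.141.

1.141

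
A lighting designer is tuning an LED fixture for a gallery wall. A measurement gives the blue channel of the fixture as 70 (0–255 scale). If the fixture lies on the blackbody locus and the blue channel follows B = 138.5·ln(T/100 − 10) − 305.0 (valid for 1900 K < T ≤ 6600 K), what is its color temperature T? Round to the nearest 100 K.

ln(t − 10) = (70 + 305.0) / 138.5 = 2.7076.
t − 10 = e^2.7076 = 14.993, so t = 24.993.
T = 100·t = 2499 K → 2500 K to the nearest 100 K.

2500 K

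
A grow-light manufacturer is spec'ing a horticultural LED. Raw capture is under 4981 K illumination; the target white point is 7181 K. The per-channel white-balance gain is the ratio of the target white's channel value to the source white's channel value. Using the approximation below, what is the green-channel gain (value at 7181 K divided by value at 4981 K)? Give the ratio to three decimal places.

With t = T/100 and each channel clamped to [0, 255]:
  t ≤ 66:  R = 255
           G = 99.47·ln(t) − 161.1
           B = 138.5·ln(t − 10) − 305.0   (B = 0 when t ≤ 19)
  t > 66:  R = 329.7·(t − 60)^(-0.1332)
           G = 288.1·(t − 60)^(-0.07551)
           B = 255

At 4981 K (t = 49.81):
  G = 99.47·ln 49.81 − 161.1 = 99.47·3.9082 − 161.1 = 227.650.
At 7181 K (t = 71.81):
  G = 288.1·(71.81 − 60)^(-0.07551) = 288.1·11.81^(-0.07551) = 288.1·0.82992 = 239.099.
Gain = 239.099 / 227.650 = 1.0503 → 1.050.

1.050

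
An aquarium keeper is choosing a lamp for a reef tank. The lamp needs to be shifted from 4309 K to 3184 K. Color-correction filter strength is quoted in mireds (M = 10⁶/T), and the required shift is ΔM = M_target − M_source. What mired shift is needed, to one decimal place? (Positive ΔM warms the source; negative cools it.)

M_source = 10⁶/4309 = 232.072; M_target = 10⁶/3184 = 314.070.
ΔM = 314.070 − 232.072 = 81.998 → +82.0 mireds, a warming shift.

+82.0 mireds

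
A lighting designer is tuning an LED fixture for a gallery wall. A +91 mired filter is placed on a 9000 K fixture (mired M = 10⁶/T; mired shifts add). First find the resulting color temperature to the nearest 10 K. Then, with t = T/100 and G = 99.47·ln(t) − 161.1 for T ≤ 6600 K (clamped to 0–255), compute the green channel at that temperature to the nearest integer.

227

M_in = 10⁶/9000 = 111.11; M_out = 111.11 + (+91) = 202.11.
T_out = 10⁶/202.11 = 4947.8 K → 4950 K; t = 49.5.
G = 99.47·ln 49.5 − 161.1 = 99.47·3.9020 − 161.1 = 227.029.
Rounded: 227.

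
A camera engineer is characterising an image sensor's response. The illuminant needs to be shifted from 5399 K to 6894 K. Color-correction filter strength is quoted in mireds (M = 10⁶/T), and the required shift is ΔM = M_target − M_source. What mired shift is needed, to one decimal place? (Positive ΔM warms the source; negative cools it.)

-40.2 mireds

M_source = 10⁶/5399 = 185.219; M_target = 10⁶/6894 = 145.054.
ΔM = 145.054 − 185.219 = -40.166 → -40.2 mireds, a cooling shift.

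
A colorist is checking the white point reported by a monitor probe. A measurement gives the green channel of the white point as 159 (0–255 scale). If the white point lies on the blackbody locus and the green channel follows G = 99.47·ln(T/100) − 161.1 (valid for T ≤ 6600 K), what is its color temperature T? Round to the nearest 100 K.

2500 K

ln t = (159 + 161.1) / 99.47 = 3.2181.
t = e^3.2181 = 24.980.
T = 100·t = 2498 K → 2500 K to the nearest 100 K.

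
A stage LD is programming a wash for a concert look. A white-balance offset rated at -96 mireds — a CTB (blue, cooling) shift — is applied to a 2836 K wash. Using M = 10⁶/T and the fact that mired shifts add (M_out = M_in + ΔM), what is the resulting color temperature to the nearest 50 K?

M_in = 10⁶/2836 = 352.61 mireds.
M_out = 352.61 + (-96) = 256.61 mireds.
T_out = 10⁶/256.61 = 3897.0 K → 3900 K.

3900 K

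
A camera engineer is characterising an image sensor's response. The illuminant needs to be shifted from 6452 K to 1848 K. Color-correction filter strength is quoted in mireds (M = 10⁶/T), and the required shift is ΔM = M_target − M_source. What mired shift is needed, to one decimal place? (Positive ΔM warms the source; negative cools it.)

M_source = 10⁶/6452 = 154.991; M_target = 10⁶/1848 = 541.126.
ΔM = 541.126 − 154.991 = 386.135 → +386.1 mireds, a warming shift.

+386.1 mireds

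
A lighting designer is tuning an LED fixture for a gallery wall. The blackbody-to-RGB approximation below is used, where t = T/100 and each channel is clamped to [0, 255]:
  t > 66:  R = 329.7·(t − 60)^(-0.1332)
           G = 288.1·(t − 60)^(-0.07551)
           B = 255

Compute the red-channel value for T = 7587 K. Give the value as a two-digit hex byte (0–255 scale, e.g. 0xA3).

0xE4

t = 7587/100 = 75.87; the t > 66 branch applies.
R = 329.7·(75.87 − 60)^(-0.1332) = 329.7·15.87^(-0.1332) = 329.7·0.69196 = 228.140.
Rounded: 228; in hex, 0xE4.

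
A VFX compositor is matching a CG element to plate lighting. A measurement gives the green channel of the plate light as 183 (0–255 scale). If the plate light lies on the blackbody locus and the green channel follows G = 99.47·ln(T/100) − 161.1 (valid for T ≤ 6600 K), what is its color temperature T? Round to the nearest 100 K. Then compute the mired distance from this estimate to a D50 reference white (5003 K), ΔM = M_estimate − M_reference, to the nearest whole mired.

+113 mireds

ln t = (183 + 161.1) / 99.47 = 3.4593.
t = e^3.4593 = 31.796.
T = 100·t = 3180 K → 3200 K to the nearest 100 K.
M_estimate = 10⁶/3200 = 312.50; M_reference = 10⁶/5003 = 199.88.
ΔM = 312.50 − 199.88 = 112.62 → +113 mireds.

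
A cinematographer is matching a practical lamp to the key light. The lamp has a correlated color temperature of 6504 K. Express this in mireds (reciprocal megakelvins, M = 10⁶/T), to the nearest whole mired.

M = 10⁶ / 6504 = 153.752 → 154 mireds.

154 mireds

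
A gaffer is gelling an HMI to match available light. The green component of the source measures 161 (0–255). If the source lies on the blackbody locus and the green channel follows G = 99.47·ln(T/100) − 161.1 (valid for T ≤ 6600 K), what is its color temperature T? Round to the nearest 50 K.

2550 K

ln t = (161 + 161.1) / 99.47 = 3.2382.
t = e^3.2382 = 25.487.
T = 100·t = 2549 K → 2550 K to the nearest 50 K.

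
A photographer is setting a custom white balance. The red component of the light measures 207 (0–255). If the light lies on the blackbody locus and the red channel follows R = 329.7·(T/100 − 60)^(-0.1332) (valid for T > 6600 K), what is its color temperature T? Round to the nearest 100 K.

9300 K

(t − 60)^(-0.1332) = 207/329.7 = 0.62784.
t − 60 = 0.62784^(1/-0.1332) = 0.62784^(-7.508) = 32.933, so t = 92.933.
T = 100·t = 9293 K → 9300 K to the nearest 100 K.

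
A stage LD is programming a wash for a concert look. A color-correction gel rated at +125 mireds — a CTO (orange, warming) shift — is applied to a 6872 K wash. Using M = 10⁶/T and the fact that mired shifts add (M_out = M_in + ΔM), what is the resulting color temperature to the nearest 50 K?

M_in = 10⁶/6872 = 145.52 mireds.
M_out = 145.52 + (+125) = 270.52 mireds.
T_out = 10⁶/270.52 = 3696.6 K → 3700 K.

3700 K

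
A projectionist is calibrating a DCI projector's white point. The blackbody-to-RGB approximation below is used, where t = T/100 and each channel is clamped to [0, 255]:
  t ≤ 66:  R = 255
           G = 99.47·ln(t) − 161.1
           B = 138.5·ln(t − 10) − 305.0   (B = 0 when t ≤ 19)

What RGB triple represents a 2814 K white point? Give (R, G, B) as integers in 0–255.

(255, 171, 96)

t = 2814/100 = 28.14; the t ≤ 66 branch applies.
R = 255 by definition for t ≤ 66.
G = 99.47·ln 28.14 − 161.1 = 99.47·3.3372 − 161.1 = 170.850.
B = 138.5·ln(28.14 − 10) − 305.0 = 138.5·ln 18.14 − 305.0 = 138.5·2.8981 − 305.0 = 96.390.
Rounded: (255, 171, 96).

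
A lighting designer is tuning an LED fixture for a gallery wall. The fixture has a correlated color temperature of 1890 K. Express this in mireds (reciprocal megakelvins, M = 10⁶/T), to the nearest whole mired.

529 mireds

M = 10⁶ / 1890 = 529.101 → 529 mireds.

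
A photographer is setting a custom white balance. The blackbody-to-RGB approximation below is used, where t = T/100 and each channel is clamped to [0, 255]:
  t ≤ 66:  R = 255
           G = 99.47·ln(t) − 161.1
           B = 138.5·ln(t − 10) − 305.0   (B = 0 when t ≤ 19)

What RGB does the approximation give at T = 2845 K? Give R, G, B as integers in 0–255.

t = 2845/100 = 28.45; the t ≤ 66 branch applies.
R = 255 by definition for t ≤ 66.
G = 99.47·ln 28.45 − 161.1 = 99.47·3.3481 − 161.1 = 171.940.
B = 138.5·ln(28.45 − 10) − 305.0 = 138.5·ln 18.45 − 305.0 = 138.5·2.9151 − 305.0 = 98.736.
Rounded: (255, 172, 99).

R=255, G=172, B=99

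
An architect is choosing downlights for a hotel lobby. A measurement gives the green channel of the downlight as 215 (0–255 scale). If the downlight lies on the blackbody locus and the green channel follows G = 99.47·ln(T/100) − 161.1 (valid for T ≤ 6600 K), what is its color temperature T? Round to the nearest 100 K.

ln t = (215 + 161.1) / 99.47 = 3.7810.
t = e^3.7810 = 43.862.
T = 100·t = 4386 K → 4400 K to the nearest 100 K.

4400 K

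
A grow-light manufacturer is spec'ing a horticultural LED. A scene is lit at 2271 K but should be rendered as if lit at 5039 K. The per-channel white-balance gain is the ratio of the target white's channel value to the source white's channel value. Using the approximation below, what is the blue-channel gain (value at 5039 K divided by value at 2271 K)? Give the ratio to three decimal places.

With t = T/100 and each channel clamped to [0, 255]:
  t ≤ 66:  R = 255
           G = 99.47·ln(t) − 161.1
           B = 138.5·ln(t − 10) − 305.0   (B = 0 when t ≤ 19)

4.398

At 2271 K (t = 22.71):
  B = 138.5·ln(22.71 − 10) − 305.0 = 138.5·ln 12.71 − 305.0 = 138.5·2.5424 − 305.0 = 47.121.
At 5039 K (t = 50.39):
  B = 138.5·ln(50.39 − 10) − 305.0 = 138.5·ln 40.39 − 305.0 = 138.5·3.6986 − 305.0 = 207.254.
Gain = 207.254 / 47.121 = 4.3983 → 4.398.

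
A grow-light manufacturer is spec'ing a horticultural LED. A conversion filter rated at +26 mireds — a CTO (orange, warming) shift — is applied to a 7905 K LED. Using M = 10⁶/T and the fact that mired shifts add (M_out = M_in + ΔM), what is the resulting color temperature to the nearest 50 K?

M_in = 10⁶/7905 = 126.50 mireds.
M_out = 126.50 + (+26) = 152.50 mireds.
T_out = 10⁶/152.50 = 6557.3 K → 6550 K.

6550 K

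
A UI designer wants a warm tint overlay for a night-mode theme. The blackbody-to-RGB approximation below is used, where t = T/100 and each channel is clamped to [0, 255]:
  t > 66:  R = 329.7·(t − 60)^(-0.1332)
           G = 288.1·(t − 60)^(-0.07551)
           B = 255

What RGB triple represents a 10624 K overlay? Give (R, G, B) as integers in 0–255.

t = 10624/100 = 106.24; the t > 66 branch applies.
R = 329.7·(106.24 − 60)^(-0.1332) = 329.7·46.24^(-0.1332) = 329.7·0.60009 = 197.851.
G = 288.1·(106.24 − 60)^(-0.07551) = 288.1·46.24^(-0.07551) = 288.1·0.74864 = 215.684.
B = 255 by definition for t > 66.
Rounded: (198, 216, 255).

(198, 216, 255)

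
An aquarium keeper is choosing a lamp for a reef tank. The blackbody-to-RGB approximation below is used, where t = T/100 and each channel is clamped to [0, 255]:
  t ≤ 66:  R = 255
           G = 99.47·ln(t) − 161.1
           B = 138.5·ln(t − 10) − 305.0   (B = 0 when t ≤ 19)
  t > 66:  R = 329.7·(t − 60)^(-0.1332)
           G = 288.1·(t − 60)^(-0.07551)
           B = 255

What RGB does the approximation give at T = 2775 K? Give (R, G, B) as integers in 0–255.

t = 2775/100 = 27.75; the t ≤ 66 branch applies.
R = 255 by definition for t ≤ 66.
G = 99.47·ln 27.75 − 161.1 = 99.47·3.3232 − 161.1 = 169.462.
B = 138.5·ln(27.75 − 10) − 305.0 = 138.5·ln 17.75 − 305.0 = 138.5·2.8764 − 305.0 = 93.379.
Rounded: (255, 169, 93).

(255, 169, 93)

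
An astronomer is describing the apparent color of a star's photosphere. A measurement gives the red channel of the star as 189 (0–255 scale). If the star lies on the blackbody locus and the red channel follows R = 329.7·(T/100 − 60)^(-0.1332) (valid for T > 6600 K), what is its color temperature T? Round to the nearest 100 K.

12500 K

(t − 60)^(-0.1332) = 189/329.7 = 0.57325.
t − 60 = 0.57325^(1/-0.1332) = 0.57325^(-7.508) = 65.199, so t = 125.199.
T = 100·t = 12520 K → 12500 K to the nearest 100 K.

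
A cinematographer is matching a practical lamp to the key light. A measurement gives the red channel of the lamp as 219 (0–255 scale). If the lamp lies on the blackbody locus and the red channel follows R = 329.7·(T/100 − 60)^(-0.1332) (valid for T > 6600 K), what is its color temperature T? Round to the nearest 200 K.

8200 K

(t − 60)^(-0.1332) = 219/329.7 = 0.66424.
t − 60 = 0.66424^(1/-0.1332) = 0.66424^(-7.508) = 21.572, so t = 81.572.
T = 100·t = 8157 K → 8200 K to the nearest 200 K.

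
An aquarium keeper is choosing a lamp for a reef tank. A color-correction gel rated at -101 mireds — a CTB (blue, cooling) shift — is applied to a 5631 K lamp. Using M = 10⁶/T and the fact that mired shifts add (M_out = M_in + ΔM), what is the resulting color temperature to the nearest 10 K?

M_in = 10⁶/5631 = 177.59 mireds.
M_out = 177.59 + (-101) = 76.59 mireds.
T_out = 10⁶/76.59 = 13056.8 K → 13060 K.

13060 K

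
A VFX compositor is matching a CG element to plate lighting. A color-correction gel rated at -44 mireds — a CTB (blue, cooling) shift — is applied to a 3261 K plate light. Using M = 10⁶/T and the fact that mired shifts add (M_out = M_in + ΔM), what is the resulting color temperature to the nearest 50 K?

3800 K

M_in = 10⁶/3261 = 306.65 mireds.
M_out = 306.65 + (-44) = 262.65 mireds.
T_out = 10⁶/262.65 = 3807.3 K → 3800 K.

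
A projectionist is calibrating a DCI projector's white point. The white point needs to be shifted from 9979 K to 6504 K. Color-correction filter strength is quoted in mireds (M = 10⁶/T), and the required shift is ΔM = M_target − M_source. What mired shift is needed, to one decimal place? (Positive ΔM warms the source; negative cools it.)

M_source = 10⁶/9979 = 100.210; M_target = 10⁶/6504 = 153.752.
ΔM = 153.752 − 100.210 = 53.541 → +53.5 mireds, a warming shift.

+53.5 mireds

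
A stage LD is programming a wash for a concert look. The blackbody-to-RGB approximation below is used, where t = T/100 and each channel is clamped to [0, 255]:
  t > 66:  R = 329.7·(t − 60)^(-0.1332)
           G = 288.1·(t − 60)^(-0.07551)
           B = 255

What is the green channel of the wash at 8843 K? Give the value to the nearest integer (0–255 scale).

224

t = 8843/100 = 88.43; the t > 66 branch applies.
G = 288.1·(88.43 − 60)^(-0.07551) = 288.1·28.43^(-0.07551) = 288.1·0.77665 = 223.753.
Rounded: 224.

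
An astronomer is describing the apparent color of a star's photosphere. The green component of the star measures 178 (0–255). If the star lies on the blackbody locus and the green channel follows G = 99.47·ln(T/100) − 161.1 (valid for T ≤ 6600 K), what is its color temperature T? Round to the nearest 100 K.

3000 K

ln t = (178 + 161.1) / 99.47 = 3.4091.
t = e^3.4091 = 30.237.
T = 100·t = 3024 K → 3000 K to the nearest 100 K.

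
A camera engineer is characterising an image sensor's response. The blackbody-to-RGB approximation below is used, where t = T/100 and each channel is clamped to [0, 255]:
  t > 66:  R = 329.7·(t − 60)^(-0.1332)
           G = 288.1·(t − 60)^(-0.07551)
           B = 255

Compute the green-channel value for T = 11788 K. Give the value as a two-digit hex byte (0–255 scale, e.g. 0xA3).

t = 11788/100 = 117.88; the t > 66 branch applies.
G = 288.1·(117.88 − 60)^(-0.07551) = 288.1·57.88^(-0.07551) = 288.1·0.73606 = 212.058.
Rounded: 212; in hex, 0xD4.

0xD4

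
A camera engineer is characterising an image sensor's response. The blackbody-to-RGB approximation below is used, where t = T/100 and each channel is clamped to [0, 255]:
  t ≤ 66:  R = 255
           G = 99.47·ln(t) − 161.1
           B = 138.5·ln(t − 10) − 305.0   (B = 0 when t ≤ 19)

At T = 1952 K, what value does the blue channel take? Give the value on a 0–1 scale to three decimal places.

0.028

t = 1952/100 = 19.52; the t ≤ 66 branch applies.
B = 138.5·ln(19.52 − 10) − 305.0 = 138.5·ln 9.52 − 305.0 = 138.5·2.2534 − 305.0 = 7.095.
On a 0–1 scale: 7.095/255 = 0.0278 → 0.028.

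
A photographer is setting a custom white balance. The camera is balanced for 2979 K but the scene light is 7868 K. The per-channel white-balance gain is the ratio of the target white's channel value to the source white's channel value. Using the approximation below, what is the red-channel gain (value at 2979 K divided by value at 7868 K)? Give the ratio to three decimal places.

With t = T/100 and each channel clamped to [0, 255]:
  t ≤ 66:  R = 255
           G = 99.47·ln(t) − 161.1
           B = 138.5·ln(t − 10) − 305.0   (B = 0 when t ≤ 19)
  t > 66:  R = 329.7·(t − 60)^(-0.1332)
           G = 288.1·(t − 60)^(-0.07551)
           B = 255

At 7868 K (t = 78.68):
  R = 329.7·(78.68 − 60)^(-0.1332) = 329.7·18.68^(-0.1332) = 329.7·0.67710 = 223.240.
At 2979 K (t = 29.79):
  R = 255 by definition for t ≤ 66.
Gain = 255.000 / 223.240 = 1.1423 → 1.142.

1.142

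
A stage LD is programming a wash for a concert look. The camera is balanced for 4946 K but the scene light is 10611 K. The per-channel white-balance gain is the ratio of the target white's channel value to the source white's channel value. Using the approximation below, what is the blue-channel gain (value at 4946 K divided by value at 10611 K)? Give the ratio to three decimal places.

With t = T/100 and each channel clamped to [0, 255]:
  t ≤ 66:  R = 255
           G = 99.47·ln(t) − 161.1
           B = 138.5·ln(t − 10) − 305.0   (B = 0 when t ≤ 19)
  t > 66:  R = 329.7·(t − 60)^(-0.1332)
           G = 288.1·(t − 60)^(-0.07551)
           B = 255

At 10611 K (t = 106.11):
  B = 255 by definition for t > 66.
At 4946 K (t = 49.46):
  B = 138.5·ln(49.46 − 10) − 305.0 = 138.5·ln 39.46 − 305.0 = 138.5·3.6753 − 305.0 = 204.027.
Gain = 204.027 / 255.000 = 0.8001 → 0.800.

0.800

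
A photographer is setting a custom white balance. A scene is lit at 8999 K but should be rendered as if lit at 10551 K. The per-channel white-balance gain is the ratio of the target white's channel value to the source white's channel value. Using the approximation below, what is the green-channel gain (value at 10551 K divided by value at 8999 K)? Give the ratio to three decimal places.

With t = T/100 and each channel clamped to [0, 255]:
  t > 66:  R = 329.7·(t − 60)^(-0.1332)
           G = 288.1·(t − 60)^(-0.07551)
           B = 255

At 8999 K (t = 89.99):
  G = 288.1·(89.99 − 60)^(-0.07551) = 288.1·29.99^(-0.07551) = 288.1·0.77352 = 222.852.
At 10551 K (t = 105.51):
  G = 288.1·(105.51 − 60)^(-0.07551) = 288.1·45.51^(-0.07551) = 288.1·0.74954 = 215.943.
Gain = 215.943 / 222.852 = 0.9690 → 0.969.

0.969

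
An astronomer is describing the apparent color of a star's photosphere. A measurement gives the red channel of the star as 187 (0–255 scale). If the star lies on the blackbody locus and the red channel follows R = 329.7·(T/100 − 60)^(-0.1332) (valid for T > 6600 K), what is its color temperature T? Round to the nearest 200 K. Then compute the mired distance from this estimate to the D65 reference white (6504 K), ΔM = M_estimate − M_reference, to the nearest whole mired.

-77 mireds

(t − 60)^(-0.1332) = 187/329.7 = 0.56718.
t − 60 = 0.56718^(1/-0.1332) = 0.56718^(-7.508) = 70.620, so t = 130.620.
T = 100·t = 13062 K → 13000 K to the nearest 200 K.
M_estimate = 10⁶/13000 = 76.92; M_reference = 10⁶/6504 = 153.75.
ΔM = 76.92 − 153.75 = -76.83 → -77 mireds.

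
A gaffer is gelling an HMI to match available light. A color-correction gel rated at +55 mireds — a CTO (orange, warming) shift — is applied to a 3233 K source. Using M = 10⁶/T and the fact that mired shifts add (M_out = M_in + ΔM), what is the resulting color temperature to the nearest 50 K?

M_in = 10⁶/3233 = 309.31 mireds.
M_out = 309.31 + (+55) = 364.31 mireds.
T_out = 10⁶/364.31 = 2744.9 K → 2750 K.

2750 K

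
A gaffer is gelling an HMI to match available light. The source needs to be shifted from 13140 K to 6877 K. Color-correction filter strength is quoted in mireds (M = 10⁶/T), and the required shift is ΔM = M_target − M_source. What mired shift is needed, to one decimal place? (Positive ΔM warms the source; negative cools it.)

+69.3 mireds

M_source = 10⁶/13140 = 76.104; M_target = 10⁶/6877 = 145.412.
ΔM = 145.412 − 76.104 = 69.309 → +69.3 mireds, a warming shift.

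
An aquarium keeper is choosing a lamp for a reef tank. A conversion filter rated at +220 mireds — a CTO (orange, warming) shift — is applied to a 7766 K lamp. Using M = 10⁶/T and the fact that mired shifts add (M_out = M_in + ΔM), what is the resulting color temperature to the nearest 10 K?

2870 K

M_in = 10⁶/7766 = 128.77 mireds.
M_out = 128.77 + (+220) = 348.77 mireds.
T_out = 10⁶/348.77 = 2867.2 K → 2870 K.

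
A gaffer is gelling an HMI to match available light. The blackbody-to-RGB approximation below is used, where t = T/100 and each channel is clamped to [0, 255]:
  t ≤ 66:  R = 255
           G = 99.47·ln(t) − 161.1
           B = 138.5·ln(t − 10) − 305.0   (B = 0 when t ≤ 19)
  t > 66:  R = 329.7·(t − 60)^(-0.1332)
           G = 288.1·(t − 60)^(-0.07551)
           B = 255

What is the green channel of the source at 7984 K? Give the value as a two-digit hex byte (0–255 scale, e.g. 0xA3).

t = 7984/100 = 79.84; the t > 66 branch applies.
G = 288.1·(79.84 − 60)^(-0.07551) = 288.1·19.84^(-0.07551) = 288.1·0.79804 = 229.914.
Rounded: 230; in hex, 0xE6.

0xE6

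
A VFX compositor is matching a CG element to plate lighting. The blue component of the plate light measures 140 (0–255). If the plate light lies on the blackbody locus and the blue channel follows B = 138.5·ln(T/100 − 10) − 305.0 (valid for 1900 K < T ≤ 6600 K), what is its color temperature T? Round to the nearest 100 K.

ln(t − 10) = (140 + 305.0) / 138.5 = 3.2130.
t − 10 = e^3.2130 = 24.853, so t = 34.853.
T = 100·t = 3485 K → 3500 K to the nearest 100 K.

3500 K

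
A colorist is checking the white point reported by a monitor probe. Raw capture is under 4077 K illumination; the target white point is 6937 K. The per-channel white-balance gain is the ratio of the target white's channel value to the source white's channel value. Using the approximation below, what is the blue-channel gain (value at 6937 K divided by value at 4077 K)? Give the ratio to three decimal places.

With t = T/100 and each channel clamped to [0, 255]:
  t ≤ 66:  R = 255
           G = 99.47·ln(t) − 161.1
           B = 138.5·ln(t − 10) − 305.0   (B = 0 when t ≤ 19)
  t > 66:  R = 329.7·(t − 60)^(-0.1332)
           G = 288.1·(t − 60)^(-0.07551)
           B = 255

At 4077 K (t = 40.77):
  B = 138.5·ln(40.77 − 10) − 305.0 = 138.5·ln 30.77 − 305.0 = 138.5·3.4265 − 305.0 = 169.576.
At 6937 K (t = 69.37):
  B = 255 by definition for t > 66.
Gain = 255.000 / 169.576 = 1.5038 → 1.504.

1.504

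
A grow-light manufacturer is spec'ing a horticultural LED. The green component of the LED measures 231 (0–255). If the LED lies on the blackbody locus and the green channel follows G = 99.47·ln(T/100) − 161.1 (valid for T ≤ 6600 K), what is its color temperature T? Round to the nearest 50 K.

5150 K

ln t = (231 + 161.1) / 99.47 = 3.9419.
t = e^3.9419 = 51.516.
T = 100·t = 5152 K → 5150 K to the nearest 50 K.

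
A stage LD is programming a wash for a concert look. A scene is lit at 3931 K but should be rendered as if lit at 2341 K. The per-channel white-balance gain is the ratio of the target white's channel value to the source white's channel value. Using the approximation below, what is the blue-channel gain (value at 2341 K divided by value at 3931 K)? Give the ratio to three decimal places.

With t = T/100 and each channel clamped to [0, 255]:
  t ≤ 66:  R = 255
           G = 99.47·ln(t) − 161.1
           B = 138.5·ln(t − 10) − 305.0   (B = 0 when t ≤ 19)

0.335

At 3931 K (t = 39.31):
  B = 138.5·ln(39.31 − 10) − 305.0 = 138.5·ln 29.31 − 305.0 = 138.5·3.3779 − 305.0 = 162.843.
At 2341 K (t = 23.41):
  B = 138.5·ln(23.41 − 10) − 305.0 = 138.5·ln 13.41 − 305.0 = 138.5·2.5960 − 305.0 = 54.546.
Gain = 54.546 / 162.843 = 0.3350 → 0.335.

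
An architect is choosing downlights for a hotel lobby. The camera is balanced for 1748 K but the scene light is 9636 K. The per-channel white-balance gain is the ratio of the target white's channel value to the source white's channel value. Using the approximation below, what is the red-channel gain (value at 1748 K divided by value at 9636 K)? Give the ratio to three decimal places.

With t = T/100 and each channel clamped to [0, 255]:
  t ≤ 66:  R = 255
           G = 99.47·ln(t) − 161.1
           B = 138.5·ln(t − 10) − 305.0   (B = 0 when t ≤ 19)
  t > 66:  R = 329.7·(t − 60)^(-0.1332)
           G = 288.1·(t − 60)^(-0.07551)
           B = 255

At 9636 K (t = 96.36):
  R = 329.7·(96.36 − 60)^(-0.1332) = 329.7·36.36^(-0.1332) = 329.7·0.61962 = 204.288.
At 1748 K (t = 17.48):
  R = 255 by definition for t ≤ 66.
Gain = 255.000 / 204.288 = 1.2482 → 1.248.

1.248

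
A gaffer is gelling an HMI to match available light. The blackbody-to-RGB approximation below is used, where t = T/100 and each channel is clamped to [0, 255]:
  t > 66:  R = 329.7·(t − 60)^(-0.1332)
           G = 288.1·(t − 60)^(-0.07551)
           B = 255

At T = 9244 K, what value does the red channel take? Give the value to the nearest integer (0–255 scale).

t = 9244/100 = 92.44; the t > 66 branch applies.
R = 329.7·(92.44 − 60)^(-0.1332) = 329.7·32.44^(-0.1332) = 329.7·0.62911 = 207.416.
Rounded: 207.

207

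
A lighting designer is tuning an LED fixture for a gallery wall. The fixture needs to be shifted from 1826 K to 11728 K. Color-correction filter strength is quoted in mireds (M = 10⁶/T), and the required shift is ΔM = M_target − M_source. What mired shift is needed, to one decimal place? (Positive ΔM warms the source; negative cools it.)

M_source = 10⁶/1826 = 547.645; M_target = 10⁶/11728 = 85.266.
ΔM = 85.266 − 547.645 = -462.379 → -462.4 mireds, a cooling shift.

-462.4 mireds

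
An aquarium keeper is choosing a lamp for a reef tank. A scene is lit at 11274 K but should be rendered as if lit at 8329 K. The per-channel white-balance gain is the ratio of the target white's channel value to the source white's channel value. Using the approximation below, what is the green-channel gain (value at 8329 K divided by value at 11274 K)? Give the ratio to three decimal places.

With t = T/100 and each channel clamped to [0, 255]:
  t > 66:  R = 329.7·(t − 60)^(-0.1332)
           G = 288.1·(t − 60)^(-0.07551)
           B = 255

At 11274 K (t = 112.74):
  G = 288.1·(112.74 − 60)^(-0.07551) = 288.1·52.74^(-0.07551) = 288.1·0.74124 = 213.552.
At 8329 K (t = 83.29):
  G = 288.1·(83.29 − 60)^(-0.07551) = 288.1·23.29^(-0.07551) = 288.1·0.78843 = 227.148.
Gain = 227.148 / 213.552 = 1.0637 → 1.064.

1.064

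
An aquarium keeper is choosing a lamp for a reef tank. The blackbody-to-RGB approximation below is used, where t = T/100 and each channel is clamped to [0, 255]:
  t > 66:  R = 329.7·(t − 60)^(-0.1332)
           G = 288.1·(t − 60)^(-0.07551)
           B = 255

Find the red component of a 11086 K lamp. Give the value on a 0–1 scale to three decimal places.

0.766

t = 11086/100 = 110.86; the t > 66 branch applies.
R = 329.7·(110.86 − 60)^(-0.1332) = 329.7·50.86^(-0.1332) = 329.7·0.59253 = 195.357.
On a 0–1 scale: 195.357/255 = 0.7661 → 0.766.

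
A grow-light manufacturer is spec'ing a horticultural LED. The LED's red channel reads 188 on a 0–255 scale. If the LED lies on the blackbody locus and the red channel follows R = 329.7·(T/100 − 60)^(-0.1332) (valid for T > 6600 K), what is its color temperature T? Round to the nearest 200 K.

12800 K

(t − 60)^(-0.1332) = 188/329.7 = 0.57022.
t − 60 = 0.57022^(1/-0.1332) = 0.57022^(-7.508) = 67.848, so t = 127.848.
T = 100·t = 12785 K → 12800 K to the nearest 200 K.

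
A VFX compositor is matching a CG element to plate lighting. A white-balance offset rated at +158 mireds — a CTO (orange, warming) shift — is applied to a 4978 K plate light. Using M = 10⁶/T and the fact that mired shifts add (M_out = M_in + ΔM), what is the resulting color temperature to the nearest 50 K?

M_in = 10⁶/4978 = 200.88 mireds.
M_out = 200.88 + (+158) = 358.88 mireds.
T_out = 10⁶/358.88 = 2786.4 K → 2800 K.

2800 K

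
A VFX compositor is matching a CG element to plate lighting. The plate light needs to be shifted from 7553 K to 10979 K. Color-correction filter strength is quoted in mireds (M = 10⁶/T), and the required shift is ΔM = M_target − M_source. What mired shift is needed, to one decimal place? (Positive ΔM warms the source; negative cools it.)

M_source = 10⁶/7553 = 132.398; M_target = 10⁶/10979 = 91.083.
ΔM = 91.083 − 132.398 = -41.315 → -41.3 mireds, a cooling shift.

-41.3 mireds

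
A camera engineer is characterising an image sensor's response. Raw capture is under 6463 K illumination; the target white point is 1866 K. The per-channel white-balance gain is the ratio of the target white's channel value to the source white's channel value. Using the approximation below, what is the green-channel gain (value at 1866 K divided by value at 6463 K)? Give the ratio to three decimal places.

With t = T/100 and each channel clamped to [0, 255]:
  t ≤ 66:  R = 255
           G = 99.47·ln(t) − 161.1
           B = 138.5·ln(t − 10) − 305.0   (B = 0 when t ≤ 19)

At 6463 K (t = 64.63):
  G = 99.47·ln 64.63 − 161.1 = 99.47·4.1687 − 161.1 = 253.558.
At 1866 K (t = 18.66):
  G = 99.47·ln 18.66 − 161.1 = 99.47·2.9264 − 161.1 = 129.987.
Gain = 129.987 / 253.558 = 0.5127 → 0.513.

0.513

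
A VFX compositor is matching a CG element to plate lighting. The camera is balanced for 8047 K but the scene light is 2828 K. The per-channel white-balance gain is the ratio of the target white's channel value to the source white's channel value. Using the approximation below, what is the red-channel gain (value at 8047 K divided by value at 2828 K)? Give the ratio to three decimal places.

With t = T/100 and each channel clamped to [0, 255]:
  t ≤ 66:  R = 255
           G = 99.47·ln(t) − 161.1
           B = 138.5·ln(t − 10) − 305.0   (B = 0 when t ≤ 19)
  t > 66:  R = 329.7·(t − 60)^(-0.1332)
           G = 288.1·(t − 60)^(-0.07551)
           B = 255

0.865

At 2828 K (t = 28.28):
  R = 255 by definition for t ≤ 66.
At 8047 K (t = 80.47):
  R = 329.7·(80.47 − 60)^(-0.1332) = 329.7·20.47^(-0.1332) = 329.7·0.66890 = 220.535.
Gain = 220.535 / 255.000 = 0.8648 → 0.865.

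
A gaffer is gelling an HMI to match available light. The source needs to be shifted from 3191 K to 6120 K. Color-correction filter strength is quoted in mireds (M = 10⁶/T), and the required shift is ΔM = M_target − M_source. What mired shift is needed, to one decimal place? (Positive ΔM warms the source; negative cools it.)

M_source = 10⁶/3191 = 313.381; M_target = 10⁶/6120 = 163.399.
ΔM = 163.399 − 313.381 = -149.983 → -150.0 mireds, a cooling shift.

-150.0 mireds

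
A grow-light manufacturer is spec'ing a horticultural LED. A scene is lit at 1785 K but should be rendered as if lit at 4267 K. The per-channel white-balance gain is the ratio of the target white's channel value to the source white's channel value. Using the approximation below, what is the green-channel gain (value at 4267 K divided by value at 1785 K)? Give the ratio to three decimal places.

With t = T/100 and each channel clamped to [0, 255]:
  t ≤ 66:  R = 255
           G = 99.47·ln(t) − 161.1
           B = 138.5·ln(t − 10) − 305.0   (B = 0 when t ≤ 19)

1.690

At 1785 K (t = 17.85):
  G = 99.47·ln 17.85 − 161.1 = 99.47·2.8820 − 161.1 = 125.573.
At 4267 K (t = 42.67):
  G = 99.47·ln 42.67 − 161.1 = 99.47·3.7535 − 161.1 = 212.260.
Gain = 212.260 / 125.573 = 1.6903 → 1.690.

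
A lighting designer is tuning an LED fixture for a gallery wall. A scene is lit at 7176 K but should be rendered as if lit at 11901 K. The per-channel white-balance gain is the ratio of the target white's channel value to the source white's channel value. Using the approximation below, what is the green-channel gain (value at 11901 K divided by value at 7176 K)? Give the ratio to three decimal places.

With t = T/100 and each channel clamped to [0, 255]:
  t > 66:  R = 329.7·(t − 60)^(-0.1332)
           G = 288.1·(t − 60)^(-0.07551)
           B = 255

At 7176 K (t = 71.76):
  G = 288.1·(71.76 − 60)^(-0.07551) = 288.1·11.76^(-0.07551) = 288.1·0.83018 = 239.176.
At 11901 K (t = 119.01):
  G = 288.1·(119.01 − 60)^(-0.07551) = 288.1·59.01^(-0.07551) = 288.1·0.73498 = 211.749.
Gain = 211.749 / 239.176 = 0.8853 → 0.885.

0.885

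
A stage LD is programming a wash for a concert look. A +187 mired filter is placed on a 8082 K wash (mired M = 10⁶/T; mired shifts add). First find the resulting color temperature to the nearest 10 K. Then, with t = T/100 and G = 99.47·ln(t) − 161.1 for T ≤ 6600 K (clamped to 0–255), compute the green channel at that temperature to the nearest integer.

184

M_in = 10⁶/8082 = 123.73; M_out = 123.73 + (+187) = 310.73.
T_out = 10⁶/310.73 = 3218.2 K → 3220 K; t = 32.2.
G = 99.47·ln 32.2 − 161.1 = 99.47·3.4720 − 161.1 = 184.257.
Rounded: 184.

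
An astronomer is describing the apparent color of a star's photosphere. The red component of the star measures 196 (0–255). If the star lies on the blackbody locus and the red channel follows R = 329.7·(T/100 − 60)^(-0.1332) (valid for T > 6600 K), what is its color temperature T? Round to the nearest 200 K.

11000 K

(t − 60)^(-0.1332) = 196/329.7 = 0.59448.
t − 60 = 0.59448^(1/-0.1332) = 0.59448^(-7.508) = 49.621, so t = 109.621.
T = 100·t = 10962 K → 11000 K to the nearest 200 K.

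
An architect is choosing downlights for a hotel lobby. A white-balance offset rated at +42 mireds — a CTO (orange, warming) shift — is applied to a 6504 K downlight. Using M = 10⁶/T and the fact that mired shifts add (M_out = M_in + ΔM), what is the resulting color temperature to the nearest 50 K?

M_in = 10⁶/6504 = 153.75 mireds.
M_out = 153.75 + (+42) = 195.75 mireds.
T_out = 10⁶/195.75 = 5108.5 K → 5100 K.

5100 K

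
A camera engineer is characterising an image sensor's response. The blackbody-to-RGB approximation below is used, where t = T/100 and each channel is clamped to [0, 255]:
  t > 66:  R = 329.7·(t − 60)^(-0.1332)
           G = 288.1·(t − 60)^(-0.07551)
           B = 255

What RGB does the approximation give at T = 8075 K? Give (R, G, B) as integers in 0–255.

t = 8075/100 = 80.75; the t > 66 branch applies.
R = 329.7·(80.75 − 60)^(-0.1332) = 329.7·20.75^(-0.1332) = 329.7·0.66769 = 220.137.
G = 288.1·(80.75 − 60)^(-0.07551) = 288.1·20.75^(-0.07551) = 288.1·0.79534 = 229.137.
B = 255 by definition for t > 66.
Rounded: (220, 229, 255).

(220, 229, 255)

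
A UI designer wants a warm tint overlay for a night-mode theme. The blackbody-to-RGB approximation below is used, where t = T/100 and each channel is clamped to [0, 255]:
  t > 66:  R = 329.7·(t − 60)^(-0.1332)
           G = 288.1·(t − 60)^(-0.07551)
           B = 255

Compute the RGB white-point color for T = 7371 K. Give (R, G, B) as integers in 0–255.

t = 7371/100 = 73.71; the t > 66 branch applies.
R = 329.7·(73.71 − 60)^(-0.1332) = 329.7·13.71^(-0.1332) = 329.7·0.70558 = 232.630.
G = 288.1·(73.71 − 60)^(-0.07551) = 288.1·13.71^(-0.07551) = 288.1·0.82062 = 236.421.
B = 255 by definition for t > 66.
Rounded: (233, 236, 255).

(233, 236, 255)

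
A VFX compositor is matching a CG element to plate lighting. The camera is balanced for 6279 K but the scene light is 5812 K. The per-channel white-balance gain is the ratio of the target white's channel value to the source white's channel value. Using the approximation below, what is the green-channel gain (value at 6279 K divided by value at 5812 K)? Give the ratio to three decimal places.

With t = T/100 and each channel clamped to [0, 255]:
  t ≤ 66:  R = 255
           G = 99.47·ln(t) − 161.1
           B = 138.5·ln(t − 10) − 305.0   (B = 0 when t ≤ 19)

1.032

At 5812 K (t = 58.12):
  G = 99.47·ln 58.12 − 161.1 = 99.47·4.0625 − 161.1 = 242.998.
At 6279 K (t = 62.79):
  G = 99.47·ln 62.79 − 161.1 = 99.47·4.1398 − 161.1 = 250.685.
Gain = 250.685 / 242.998 = 1.0316 → 1.032.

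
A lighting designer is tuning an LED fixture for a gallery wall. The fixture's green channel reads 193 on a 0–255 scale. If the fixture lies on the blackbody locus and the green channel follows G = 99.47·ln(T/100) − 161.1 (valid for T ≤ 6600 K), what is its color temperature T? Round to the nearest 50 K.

ln t = (193 + 161.1) / 99.47 = 3.5599.
t = e^3.5599 = 35.159.
T = 100·t = 3516 K → 3500 K to the nearest 50 K.

3500 K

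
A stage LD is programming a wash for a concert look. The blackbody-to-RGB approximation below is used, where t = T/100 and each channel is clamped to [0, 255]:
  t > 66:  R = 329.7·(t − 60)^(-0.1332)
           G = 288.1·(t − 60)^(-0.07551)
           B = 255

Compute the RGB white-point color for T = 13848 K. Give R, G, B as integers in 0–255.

R=184, G=207, B=255

t = 13848/100 = 138.48; the t > 66 branch applies.
R = 329.7·(138.48 − 60)^(-0.1332) = 329.7·78.48^(-0.1332) = 329.7·0.55927 = 184.390.
G = 288.1·(138.48 − 60)^(-0.07551) = 288.1·78.48^(-0.07551) = 288.1·0.71933 = 207.238.
B = 255 by definition for t > 66.
Rounded: (184, 207, 255).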